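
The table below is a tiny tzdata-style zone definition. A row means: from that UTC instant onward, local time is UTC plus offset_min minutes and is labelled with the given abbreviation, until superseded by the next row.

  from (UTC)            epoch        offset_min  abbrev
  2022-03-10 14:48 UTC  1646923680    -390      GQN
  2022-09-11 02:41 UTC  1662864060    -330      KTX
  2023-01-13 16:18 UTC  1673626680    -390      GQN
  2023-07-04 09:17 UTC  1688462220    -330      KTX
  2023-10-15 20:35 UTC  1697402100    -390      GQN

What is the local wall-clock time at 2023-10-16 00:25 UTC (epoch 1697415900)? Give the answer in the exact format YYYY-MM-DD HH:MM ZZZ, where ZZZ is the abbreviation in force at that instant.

2023-10-15 17:55 GQN

Query: 2023-10-16 00:25 UTC
Rule 5/5 (GQN, -06:30): 2023-10-15 20:35 UTC ≤ query < +∞
0·60 + 25 - 390 = -365 min
-365 = -1·1440 + 1075; 1075 = 17·60 + 55 → 17:55, 2023-10-16 - 1 day = 2023-10-15
→ 2023-10-15 17:55 GQN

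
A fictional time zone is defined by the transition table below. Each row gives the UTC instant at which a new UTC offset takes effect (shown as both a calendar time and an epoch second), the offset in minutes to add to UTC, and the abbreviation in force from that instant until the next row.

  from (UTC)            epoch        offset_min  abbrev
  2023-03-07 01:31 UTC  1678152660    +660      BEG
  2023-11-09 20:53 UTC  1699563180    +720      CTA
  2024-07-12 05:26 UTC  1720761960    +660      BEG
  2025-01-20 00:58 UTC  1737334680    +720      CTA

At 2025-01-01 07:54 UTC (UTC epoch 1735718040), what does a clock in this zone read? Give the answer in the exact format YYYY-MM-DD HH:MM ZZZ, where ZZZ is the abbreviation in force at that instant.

Query: 2025-01-01 07:54 UTC
Rule 3/4 (BEG, +11:00): 2024-07-12 05:26 UTC ≤ query < 2025-01-20 00:58 UTC
7·60 + 54 + 660 = 1134 min
1134 = 0·1440 + 1134; 1134 = 18·60 + 54 → 18:54, same day
→ 2025-01-01 18:54 BEG

2025-01-01 18:54 BEG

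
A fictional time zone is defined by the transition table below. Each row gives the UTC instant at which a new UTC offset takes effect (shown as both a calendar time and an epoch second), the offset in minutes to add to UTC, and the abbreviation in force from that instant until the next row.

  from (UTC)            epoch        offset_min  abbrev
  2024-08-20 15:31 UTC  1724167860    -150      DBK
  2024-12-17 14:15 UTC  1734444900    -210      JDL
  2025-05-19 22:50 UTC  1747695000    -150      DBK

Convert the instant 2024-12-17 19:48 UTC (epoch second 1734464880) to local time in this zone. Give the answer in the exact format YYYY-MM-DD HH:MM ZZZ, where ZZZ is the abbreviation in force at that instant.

2024-12-17 16:18 JDL

Query: 2024-12-17 19:48 UTC
Rule 2/3 (JDL, -03:30): 2024-12-17 14:15 UTC ≤ query < 2025-05-19 22:50 UTC
19·60 + 48 - 210 = 978 min
978 = 0·1440 + 978; 978 = 16·60 + 18 → 16:18, same day
→ 2024-12-17 16:18 JDL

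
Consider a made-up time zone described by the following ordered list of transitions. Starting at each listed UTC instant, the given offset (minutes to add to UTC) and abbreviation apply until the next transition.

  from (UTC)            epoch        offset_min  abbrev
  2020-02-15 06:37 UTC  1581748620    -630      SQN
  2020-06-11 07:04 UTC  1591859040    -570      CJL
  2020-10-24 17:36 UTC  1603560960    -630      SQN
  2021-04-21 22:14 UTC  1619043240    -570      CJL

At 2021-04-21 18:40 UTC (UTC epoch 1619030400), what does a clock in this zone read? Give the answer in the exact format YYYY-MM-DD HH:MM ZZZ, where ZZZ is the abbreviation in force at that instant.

Query: 2021-04-21 18:40 UTC
Rule 3/4 (SQN, -10:30): 2020-10-24 17:36 UTC ≤ query < 2021-04-21 22:14 UTC
18·60 + 40 - 630 = 490 min
490 = 0·1440 + 490; 490 = 8·60 + 10 → 08:10, same day
→ 2021-04-21 08:10 SQN

2021-04-21 08:10 SQN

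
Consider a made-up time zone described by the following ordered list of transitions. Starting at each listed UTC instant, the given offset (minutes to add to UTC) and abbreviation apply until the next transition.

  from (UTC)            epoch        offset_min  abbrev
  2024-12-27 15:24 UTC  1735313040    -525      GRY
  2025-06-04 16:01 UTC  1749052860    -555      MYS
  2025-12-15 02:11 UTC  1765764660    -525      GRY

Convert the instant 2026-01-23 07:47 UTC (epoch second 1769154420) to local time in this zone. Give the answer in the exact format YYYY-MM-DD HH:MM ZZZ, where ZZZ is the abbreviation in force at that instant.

Query: 2026-01-23 07:47 UTC
Rule 3/3 (GRY, -08:45): 2025-12-15 02:11 UTC ≤ query < +∞
7·60 + 47 - 525 = -58 min
-58 = -1·1440 + 1382; 1382 = 23·60 + 2 → 23:02, 2026-01-23 - 1 day = 2026-01-22
→ 2026-01-22 23:02 GRY

2026-01-22 23:02 GRY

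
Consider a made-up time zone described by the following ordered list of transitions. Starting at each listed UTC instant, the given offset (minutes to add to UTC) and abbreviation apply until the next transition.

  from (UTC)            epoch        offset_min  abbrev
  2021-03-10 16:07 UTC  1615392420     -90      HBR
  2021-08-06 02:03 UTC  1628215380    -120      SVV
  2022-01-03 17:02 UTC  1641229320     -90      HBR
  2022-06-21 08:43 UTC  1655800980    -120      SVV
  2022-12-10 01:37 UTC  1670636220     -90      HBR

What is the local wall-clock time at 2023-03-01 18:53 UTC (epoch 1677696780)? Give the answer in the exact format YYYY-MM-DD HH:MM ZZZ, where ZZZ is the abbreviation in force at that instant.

2023-03-01 17:23 HBR

Query: 2023-03-01 18:53 UTC
Rule 5/5 (HBR, -01:30): 2022-12-10 01:37 UTC ≤ query < +∞
18·60 + 53 - 90 = 1043 min
1043 = 0·1440 + 1043; 1043 = 17·60 + 23 → 17:23, same day
→ 2023-03-01 17:23 HBR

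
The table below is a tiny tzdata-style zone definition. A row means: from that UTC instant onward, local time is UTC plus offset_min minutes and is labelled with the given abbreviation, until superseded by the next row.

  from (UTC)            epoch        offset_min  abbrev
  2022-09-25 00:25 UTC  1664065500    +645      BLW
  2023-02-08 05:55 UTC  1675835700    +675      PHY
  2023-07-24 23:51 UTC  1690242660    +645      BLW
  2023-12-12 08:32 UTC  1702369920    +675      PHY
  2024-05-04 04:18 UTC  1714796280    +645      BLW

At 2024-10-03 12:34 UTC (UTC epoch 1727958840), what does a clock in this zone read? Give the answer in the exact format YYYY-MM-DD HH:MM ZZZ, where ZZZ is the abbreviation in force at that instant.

Query: 2024-10-03 12:34 UTC
Rule 5/5 (BLW, +10:45): 2024-05-04 04:18 UTC ≤ query < +∞
12·60 + 34 + 645 = 1399 min
1399 = 0·1440 + 1399; 1399 = 23·60 + 19 → 23:19, same day
→ 2024-10-03 23:19 BLW

2024-10-03 23:19 BLW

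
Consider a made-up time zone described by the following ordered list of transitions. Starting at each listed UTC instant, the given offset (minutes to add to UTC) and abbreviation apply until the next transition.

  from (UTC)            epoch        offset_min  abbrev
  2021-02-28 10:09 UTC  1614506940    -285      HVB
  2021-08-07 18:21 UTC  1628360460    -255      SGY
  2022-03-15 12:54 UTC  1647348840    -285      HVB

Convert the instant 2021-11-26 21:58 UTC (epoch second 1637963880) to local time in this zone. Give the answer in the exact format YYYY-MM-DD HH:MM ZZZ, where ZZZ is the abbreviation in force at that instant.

2021-11-26 17:43 SGY

Query: 2021-11-26 21:58 UTC
Rule 2/3 (SGY, -04:15): 2021-08-07 18:21 UTC ≤ query < 2022-03-15 12:54 UTC
21·60 + 58 - 255 = 1063 min
1063 = 0·1440 + 1063; 1063 = 17·60 + 43 → 17:43, same day
→ 2021-11-26 17:43 SGY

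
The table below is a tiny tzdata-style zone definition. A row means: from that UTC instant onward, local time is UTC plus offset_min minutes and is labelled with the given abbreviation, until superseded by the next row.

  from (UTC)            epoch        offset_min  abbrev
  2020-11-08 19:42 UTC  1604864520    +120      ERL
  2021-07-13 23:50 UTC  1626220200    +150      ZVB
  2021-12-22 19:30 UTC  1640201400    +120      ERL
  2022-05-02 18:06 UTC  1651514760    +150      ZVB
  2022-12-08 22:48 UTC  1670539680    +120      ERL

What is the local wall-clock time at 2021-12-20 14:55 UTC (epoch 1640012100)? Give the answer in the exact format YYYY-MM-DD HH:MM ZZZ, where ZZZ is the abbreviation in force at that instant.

2021-12-20 17:25 ZVB

Query: 2021-12-20 14:55 UTC
Rule 2/5 (ZVB, +02:30): 2021-07-13 23:50 UTC ≤ query < 2021-12-22 19:30 UTC
14·60 + 55 + 150 = 1045 min
1045 = 0·1440 + 1045; 1045 = 17·60 + 25 → 17:25, same day
→ 2021-12-20 17:25 ZVB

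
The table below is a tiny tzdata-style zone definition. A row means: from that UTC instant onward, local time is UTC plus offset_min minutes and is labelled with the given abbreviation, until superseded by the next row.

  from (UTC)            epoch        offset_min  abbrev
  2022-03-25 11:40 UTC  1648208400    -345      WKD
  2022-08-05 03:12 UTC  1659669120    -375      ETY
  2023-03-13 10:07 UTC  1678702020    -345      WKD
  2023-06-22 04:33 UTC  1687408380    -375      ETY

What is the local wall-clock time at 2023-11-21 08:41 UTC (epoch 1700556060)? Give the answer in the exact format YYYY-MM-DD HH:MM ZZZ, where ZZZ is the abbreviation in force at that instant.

2023-11-21 02:26 ETY

Query: 2023-11-21 08:41 UTC
Rule 4/4 (ETY, -06:15): 2023-06-22 04:33 UTC ≤ query < +∞
8·60 + 41 - 375 = 146 min
146 = 0·1440 + 146; 146 = 2·60 + 26 → 02:26, same day
→ 2023-11-21 02:26 ETY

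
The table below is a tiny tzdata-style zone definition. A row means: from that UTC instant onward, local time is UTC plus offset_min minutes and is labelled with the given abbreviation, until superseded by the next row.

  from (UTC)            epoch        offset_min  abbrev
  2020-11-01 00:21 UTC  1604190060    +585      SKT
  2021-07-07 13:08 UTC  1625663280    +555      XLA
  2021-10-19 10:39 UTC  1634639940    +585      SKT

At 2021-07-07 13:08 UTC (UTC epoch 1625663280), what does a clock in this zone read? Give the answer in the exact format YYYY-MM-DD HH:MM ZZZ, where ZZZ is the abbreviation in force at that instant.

2021-07-07 22:23 XLA

Query: 2021-07-07 13:08 UTC
Rule 2/3 (XLA, +09:15): 2021-07-07 13:08 UTC ≤ query < 2021-10-19 10:39 UTC
13·60 + 8 + 555 = 1343 min
1343 = 0·1440 + 1343; 1343 = 22·60 + 23 → 22:23, same day
→ 2021-07-07 22:23 XLA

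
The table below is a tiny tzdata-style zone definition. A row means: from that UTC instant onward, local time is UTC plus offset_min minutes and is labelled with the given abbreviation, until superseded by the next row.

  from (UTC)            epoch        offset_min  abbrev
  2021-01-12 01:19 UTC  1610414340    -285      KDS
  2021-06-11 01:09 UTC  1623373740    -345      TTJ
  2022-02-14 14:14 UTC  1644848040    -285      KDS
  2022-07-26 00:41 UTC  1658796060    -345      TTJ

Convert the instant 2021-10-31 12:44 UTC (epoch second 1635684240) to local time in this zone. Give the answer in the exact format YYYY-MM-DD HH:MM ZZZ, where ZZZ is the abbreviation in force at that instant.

2021-10-31 06:59 TTJ

Query: 2021-10-31 12:44 UTC
Rule 2/4 (TTJ, -05:45): 2021-06-11 01:09 UTC ≤ query < 2022-02-14 14:14 UTC
12·60 + 44 - 345 = 419 min
419 = 0·1440 + 419; 419 = 6·60 + 59 → 06:59, same day
→ 2021-10-31 06:59 TTJ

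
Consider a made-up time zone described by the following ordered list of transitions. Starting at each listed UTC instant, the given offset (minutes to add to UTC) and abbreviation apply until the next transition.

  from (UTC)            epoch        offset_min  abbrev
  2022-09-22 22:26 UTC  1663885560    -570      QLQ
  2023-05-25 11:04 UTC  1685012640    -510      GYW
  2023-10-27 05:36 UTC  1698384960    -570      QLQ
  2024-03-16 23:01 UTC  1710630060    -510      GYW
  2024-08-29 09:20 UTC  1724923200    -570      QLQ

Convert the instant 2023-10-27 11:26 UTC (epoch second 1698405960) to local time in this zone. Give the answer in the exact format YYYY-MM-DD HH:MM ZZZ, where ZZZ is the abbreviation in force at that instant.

2023-10-27 01:56 QLQ

Query: 2023-10-27 11:26 UTC
Rule 3/5 (QLQ, -09:30): 2023-10-27 05:36 UTC ≤ query < 2024-03-16 23:01 UTC
11·60 + 26 - 570 = 116 min
116 = 0·1440 + 116; 116 = 1·60 + 56 → 01:56, same day
→ 2023-10-27 01:56 QLQ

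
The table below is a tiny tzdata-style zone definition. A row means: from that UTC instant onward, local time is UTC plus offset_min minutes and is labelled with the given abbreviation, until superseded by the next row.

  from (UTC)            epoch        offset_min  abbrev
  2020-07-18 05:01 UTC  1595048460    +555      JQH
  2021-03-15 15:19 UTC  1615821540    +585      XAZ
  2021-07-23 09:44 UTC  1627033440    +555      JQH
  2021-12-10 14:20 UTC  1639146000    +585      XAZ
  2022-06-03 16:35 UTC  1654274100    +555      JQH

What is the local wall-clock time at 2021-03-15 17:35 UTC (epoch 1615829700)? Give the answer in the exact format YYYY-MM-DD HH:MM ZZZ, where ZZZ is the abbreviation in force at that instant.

2021-03-16 03:20 XAZ

Query: 2021-03-15 17:35 UTC
Rule 2/5 (XAZ, +09:45): 2021-03-15 15:19 UTC ≤ query < 2021-07-23 09:44 UTC
17·60 + 35 + 585 = 1640 min
1640 = 1·1440 + 200; 200 = 3·60 + 20 → 03:20, 2021-03-15 + 1 day = 2021-03-16
→ 2021-03-16 03:20 XAZ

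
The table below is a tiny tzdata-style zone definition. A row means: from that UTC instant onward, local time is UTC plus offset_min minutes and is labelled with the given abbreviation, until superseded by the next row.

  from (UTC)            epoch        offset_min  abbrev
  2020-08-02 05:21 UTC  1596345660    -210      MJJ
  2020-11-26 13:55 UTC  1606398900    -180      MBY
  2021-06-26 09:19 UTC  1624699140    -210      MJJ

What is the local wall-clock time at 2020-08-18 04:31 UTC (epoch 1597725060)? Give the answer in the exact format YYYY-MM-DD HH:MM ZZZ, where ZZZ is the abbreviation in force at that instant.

Query: 2020-08-18 04:31 UTC
Rule 1/3 (MJJ, -03:30): 2020-08-02 05:21 UTC ≤ query < 2020-11-26 13:55 UTC
4·60 + 31 - 210 = 61 min
61 = 0·1440 + 61; 61 = 1·60 + 1 → 01:01, same day
→ 2020-08-18 01:01 MJJ

2020-08-18 01:01 MJJ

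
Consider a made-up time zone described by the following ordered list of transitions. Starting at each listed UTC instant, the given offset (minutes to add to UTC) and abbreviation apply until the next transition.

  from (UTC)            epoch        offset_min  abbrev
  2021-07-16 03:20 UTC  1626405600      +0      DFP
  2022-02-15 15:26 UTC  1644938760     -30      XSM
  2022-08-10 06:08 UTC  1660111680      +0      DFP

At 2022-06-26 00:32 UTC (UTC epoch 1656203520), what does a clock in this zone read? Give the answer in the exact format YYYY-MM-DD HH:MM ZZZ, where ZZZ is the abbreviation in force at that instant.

Query: 2022-06-26 00:32 UTC
Rule 2/3 (XSM, -00:30): 2022-02-15 15:26 UTC ≤ query < 2022-08-10 06:08 UTC
0·60 + 32 - 30 = 2 min
2 = 0·1440 + 2; 2 = 0·60 + 2 → 00:02, same day
→ 2022-06-26 00:02 XSM

2022-06-26 00:02 XSM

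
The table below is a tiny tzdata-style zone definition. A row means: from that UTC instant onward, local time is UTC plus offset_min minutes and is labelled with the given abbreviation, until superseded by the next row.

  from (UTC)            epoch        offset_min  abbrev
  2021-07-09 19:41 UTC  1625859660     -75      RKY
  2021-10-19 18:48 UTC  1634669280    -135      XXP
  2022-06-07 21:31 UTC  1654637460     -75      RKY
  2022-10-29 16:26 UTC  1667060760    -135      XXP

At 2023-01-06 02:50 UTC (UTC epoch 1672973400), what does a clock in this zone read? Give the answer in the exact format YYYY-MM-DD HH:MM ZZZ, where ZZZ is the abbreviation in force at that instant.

2023-01-06 00:35 XXP

Query: 2023-01-06 02:50 UTC
Rule 4/4 (XXP, -02:15): 2022-10-29 16:26 UTC ≤ query < +∞
2·60 + 50 - 135 = 35 min
35 = 0·1440 + 35; 35 = 0·60 + 35 → 00:35, same day
→ 2023-01-06 00:35 XXP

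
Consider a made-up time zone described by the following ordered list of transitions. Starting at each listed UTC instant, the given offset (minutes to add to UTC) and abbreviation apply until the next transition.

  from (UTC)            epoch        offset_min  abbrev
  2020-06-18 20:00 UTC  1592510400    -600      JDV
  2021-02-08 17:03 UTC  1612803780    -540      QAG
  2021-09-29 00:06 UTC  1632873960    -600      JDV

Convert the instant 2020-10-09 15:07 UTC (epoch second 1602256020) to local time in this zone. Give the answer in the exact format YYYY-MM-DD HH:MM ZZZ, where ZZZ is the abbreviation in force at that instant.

2020-10-09 05:07 JDV

Query: 2020-10-09 15:07 UTC
Rule 1/3 (JDV, -10:00): 2020-06-18 20:00 UTC ≤ query < 2021-02-08 17:03 UTC
15·60 + 7 - 600 = 307 min
307 = 0·1440 + 307; 307 = 5·60 + 7 → 05:07, same day
→ 2020-10-09 05:07 JDV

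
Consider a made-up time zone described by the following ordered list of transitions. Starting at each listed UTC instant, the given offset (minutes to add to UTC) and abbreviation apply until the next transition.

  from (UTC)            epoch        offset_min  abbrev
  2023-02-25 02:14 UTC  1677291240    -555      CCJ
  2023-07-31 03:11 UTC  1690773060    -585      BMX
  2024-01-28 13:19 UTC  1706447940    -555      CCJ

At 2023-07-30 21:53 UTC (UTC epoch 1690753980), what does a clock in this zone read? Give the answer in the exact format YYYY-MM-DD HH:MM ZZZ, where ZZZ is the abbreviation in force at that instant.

2023-07-30 12:38 CCJ

Query: 2023-07-30 21:53 UTC
Rule 1/3 (CCJ, -09:15): 2023-02-25 02:14 UTC ≤ query < 2023-07-31 03:11 UTC
21·60 + 53 - 555 = 758 min
758 = 0·1440 + 758; 758 = 12·60 + 38 → 12:38, same day
→ 2023-07-30 12:38 CCJ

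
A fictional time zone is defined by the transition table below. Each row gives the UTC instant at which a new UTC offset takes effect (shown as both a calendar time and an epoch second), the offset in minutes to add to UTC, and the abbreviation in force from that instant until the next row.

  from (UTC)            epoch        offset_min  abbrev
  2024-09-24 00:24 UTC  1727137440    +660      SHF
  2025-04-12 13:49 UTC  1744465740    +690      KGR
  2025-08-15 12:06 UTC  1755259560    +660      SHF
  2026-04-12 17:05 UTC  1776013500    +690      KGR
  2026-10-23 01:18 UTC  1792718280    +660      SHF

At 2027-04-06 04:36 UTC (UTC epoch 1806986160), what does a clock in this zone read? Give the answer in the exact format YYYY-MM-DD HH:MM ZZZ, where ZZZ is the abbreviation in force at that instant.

Query: 2027-04-06 04:36 UTC
Rule 5/5 (SHF, +11:00): 2026-10-23 01:18 UTC ≤ query < +∞
4·60 + 36 + 660 = 936 min
936 = 0·1440 + 936; 936 = 15·60 + 36 → 15:36, same day
→ 2027-04-06 15:36 SHF

2027-04-06 15:36 SHF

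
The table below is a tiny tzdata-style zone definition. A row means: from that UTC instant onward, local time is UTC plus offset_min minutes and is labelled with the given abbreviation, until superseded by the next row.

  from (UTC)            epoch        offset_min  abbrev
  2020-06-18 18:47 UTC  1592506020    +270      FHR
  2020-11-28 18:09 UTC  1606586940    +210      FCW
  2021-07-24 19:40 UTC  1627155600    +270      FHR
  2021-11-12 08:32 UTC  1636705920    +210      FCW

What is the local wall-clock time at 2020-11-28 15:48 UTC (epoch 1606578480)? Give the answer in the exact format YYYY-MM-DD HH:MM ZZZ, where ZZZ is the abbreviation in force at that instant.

2020-11-28 20:18 FHR

Query: 2020-11-28 15:48 UTC
Rule 1/4 (FHR, +04:30): 2020-06-18 18:47 UTC ≤ query < 2020-11-28 18:09 UTC
15·60 + 48 + 270 = 1218 min
1218 = 0·1440 + 1218; 1218 = 20·60 + 18 → 20:18, same day
→ 2020-11-28 20:18 FHR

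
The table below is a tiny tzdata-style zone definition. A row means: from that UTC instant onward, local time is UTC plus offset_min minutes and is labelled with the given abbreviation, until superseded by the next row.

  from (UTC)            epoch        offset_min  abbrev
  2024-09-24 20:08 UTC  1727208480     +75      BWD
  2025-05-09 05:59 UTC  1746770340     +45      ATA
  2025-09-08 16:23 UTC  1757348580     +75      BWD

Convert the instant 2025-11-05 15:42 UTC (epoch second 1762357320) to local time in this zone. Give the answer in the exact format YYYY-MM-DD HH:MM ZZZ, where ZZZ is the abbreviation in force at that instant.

Query: 2025-11-05 15:42 UTC
Rule 3/3 (BWD, +01:15): 2025-09-08 16:23 UTC ≤ query < +∞
15·60 + 42 + 75 = 1017 min
1017 = 0·1440 + 1017; 1017 = 16·60 + 57 → 16:57, same day
→ 2025-11-05 16:57 BWD

2025-11-05 16:57 BWD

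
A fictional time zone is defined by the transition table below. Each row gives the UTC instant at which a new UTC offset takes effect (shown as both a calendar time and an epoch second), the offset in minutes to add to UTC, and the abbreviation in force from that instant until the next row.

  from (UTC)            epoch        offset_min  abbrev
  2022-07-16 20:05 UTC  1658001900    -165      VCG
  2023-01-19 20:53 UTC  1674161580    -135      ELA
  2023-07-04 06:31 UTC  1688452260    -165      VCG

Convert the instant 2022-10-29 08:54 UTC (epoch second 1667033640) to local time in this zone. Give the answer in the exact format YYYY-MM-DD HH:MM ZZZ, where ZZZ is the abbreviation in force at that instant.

2022-10-29 06:09 VCG

Query: 2022-10-29 08:54 UTC
Rule 1/3 (VCG, -02:45): 2022-07-16 20:05 UTC ≤ query < 2023-01-19 20:53 UTC
8·60 + 54 - 165 = 369 min
369 = 0·1440 + 369; 369 = 6·60 + 9 → 06:09, same day
→ 2022-10-29 06:09 VCG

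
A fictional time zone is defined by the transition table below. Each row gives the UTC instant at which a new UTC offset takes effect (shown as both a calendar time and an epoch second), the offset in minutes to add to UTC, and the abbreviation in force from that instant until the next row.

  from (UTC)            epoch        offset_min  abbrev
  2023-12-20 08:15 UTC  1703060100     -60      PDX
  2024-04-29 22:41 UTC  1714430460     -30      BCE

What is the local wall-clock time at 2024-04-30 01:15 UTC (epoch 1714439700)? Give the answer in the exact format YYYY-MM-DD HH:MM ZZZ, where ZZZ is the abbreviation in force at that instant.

Query: 2024-04-30 01:15 UTC
Rule 2/2 (BCE, -00:30): 2024-04-29 22:41 UTC ≤ query < +∞
1·60 + 15 - 30 = 45 min
45 = 0·1440 + 45; 45 = 0·60 + 45 → 00:45, same day
→ 2024-04-30 00:45 BCE

2024-04-30 00:45 BCE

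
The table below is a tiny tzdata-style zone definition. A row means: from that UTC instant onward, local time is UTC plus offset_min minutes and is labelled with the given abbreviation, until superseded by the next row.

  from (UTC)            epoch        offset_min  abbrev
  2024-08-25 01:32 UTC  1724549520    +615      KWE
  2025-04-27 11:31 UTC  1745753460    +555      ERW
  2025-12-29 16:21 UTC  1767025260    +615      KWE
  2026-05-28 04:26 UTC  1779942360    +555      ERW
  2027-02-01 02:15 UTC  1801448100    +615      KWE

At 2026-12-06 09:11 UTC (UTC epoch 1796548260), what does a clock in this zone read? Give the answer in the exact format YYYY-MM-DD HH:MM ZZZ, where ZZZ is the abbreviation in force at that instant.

2026-12-06 18:26 ERW

Query: 2026-12-06 09:11 UTC
Rule 4/5 (ERW, +09:15): 2026-05-28 04:26 UTC ≤ query < 2027-02-01 02:15 UTC
9·60 + 11 + 555 = 1106 min
1106 = 0·1440 + 1106; 1106 = 18·60 + 26 → 18:26, same day
→ 2026-12-06 18:26 ERW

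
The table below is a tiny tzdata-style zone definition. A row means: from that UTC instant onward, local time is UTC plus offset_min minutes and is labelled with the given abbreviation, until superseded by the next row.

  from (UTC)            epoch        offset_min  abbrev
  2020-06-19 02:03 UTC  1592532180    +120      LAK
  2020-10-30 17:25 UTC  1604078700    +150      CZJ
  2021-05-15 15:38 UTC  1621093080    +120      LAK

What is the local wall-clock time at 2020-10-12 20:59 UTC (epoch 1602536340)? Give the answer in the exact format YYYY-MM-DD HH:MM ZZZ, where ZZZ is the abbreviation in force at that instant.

Query: 2020-10-12 20:59 UTC
Rule 1/3 (LAK, +02:00): 2020-06-19 02:03 UTC ≤ query < 2020-10-30 17:25 UTC
20·60 + 59 + 120 = 1379 min
1379 = 0·1440 + 1379; 1379 = 22·60 + 59 → 22:59, same day
→ 2020-10-12 22:59 LAK

2020-10-12 22:59 LAK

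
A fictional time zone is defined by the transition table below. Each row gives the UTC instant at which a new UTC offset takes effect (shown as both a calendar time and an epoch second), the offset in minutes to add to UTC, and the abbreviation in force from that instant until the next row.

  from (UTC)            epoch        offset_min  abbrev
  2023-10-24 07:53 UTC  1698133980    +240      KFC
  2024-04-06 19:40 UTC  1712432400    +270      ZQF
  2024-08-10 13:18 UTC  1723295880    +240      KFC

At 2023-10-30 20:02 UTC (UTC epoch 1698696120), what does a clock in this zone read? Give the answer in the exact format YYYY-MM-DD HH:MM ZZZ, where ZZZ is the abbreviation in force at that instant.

2023-10-31 00:02 KFC

Query: 2023-10-30 20:02 UTC
Rule 1/3 (KFC, +04:00): 2023-10-24 07:53 UTC ≤ query < 2024-04-06 19:40 UTC
20·60 + 2 + 240 = 1442 min
1442 = 1·1440 + 2; 2 = 0·60 + 2 → 00:02, 2023-10-30 + 1 day = 2023-10-31
→ 2023-10-31 00:02 KFC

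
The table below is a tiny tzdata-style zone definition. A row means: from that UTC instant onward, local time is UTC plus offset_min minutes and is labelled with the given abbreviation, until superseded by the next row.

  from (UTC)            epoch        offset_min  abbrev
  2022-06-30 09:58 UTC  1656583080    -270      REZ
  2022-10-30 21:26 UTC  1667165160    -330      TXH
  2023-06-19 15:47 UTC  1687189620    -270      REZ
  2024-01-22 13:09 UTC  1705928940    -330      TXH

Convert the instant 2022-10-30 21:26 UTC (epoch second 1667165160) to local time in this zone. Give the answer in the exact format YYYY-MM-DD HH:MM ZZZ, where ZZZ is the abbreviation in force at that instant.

2022-10-30 15:56 TXH

Query: 2022-10-30 21:26 UTC
Rule 2/4 (TXH, -05:30): 2022-10-30 21:26 UTC ≤ query < 2023-06-19 15:47 UTC
21·60 + 26 - 330 = 956 min
956 = 0·1440 + 956; 956 = 15·60 + 56 → 15:56, same day
→ 2022-10-30 15:56 TXH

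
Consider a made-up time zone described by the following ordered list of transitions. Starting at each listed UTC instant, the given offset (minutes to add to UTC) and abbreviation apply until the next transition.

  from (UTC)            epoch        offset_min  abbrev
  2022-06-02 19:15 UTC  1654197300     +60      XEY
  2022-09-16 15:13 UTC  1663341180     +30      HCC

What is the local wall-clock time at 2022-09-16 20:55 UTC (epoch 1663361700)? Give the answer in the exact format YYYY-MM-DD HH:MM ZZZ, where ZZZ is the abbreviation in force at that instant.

Query: 2022-09-16 20:55 UTC
Rule 2/2 (HCC, +00:30): 2022-09-16 15:13 UTC ≤ query < +∞
20·60 + 55 + 30 = 1285 min
1285 = 0·1440 + 1285; 1285 = 21·60 + 25 → 21:25, same day
→ 2022-09-16 21:25 HCC

2022-09-16 21:25 HCC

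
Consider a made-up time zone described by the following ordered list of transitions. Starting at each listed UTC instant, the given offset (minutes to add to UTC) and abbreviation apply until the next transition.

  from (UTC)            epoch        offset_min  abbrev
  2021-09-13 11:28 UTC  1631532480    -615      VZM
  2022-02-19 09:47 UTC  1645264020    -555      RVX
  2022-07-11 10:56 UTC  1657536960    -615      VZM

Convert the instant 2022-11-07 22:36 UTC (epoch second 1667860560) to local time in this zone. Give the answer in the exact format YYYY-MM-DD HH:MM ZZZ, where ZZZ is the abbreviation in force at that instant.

2022-11-07 12:21 VZM

Query: 2022-11-07 22:36 UTC
Rule 3/3 (VZM, -10:15): 2022-07-11 10:56 UTC ≤ query < +∞
22·60 + 36 - 615 = 741 min
741 = 0·1440 + 741; 741 = 12·60 + 21 → 12:21, same day
→ 2022-11-07 12:21 VZM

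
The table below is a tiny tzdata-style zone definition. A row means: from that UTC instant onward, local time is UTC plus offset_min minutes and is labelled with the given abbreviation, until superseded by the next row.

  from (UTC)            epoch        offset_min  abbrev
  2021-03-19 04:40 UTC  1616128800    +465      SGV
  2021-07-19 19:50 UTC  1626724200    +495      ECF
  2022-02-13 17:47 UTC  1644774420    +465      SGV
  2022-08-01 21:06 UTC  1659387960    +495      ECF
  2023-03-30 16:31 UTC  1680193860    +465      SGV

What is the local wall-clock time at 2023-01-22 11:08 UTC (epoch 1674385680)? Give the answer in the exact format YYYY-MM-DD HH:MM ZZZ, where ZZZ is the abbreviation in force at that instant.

2023-01-22 19:23 ECF

Query: 2023-01-22 11:08 UTC
Rule 4/5 (ECF, +08:15): 2022-08-01 21:06 UTC ≤ query < 2023-03-30 16:31 UTC
11·60 + 8 + 495 = 1163 min
1163 = 0·1440 + 1163; 1163 = 19·60 + 23 → 19:23, same day
→ 2023-01-22 19:23 ECF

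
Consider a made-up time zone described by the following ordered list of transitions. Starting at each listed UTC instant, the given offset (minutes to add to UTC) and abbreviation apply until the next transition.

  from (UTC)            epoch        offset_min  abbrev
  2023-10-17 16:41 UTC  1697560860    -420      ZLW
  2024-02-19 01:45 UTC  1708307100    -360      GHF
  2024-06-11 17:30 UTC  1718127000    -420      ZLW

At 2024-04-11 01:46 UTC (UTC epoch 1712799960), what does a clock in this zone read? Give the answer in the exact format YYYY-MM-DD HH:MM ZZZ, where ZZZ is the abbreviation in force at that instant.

2024-04-10 19:46 GHF

Query: 2024-04-11 01:46 UTC
Rule 2/3 (GHF, -06:00): 2024-02-19 01:45 UTC ≤ query < 2024-06-11 17:30 UTC
1·60 + 46 - 360 = -254 min
-254 = -1·1440 + 1186; 1186 = 19·60 + 46 → 19:46, 2024-04-11 - 1 day = 2024-04-10
→ 2024-04-10 19:46 GHF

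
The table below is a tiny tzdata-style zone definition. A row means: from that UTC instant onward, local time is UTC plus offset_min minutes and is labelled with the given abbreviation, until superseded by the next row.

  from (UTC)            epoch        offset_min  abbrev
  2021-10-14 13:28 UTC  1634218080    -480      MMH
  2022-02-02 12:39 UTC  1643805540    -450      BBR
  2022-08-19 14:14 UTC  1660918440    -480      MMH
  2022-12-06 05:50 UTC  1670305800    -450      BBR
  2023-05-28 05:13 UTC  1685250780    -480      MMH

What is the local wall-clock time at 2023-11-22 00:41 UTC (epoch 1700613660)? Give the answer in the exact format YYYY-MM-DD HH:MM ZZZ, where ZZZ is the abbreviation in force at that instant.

Query: 2023-11-22 00:41 UTC
Rule 5/5 (MMH, -08:00): 2023-05-28 05:13 UTC ≤ query < +∞
0·60 + 41 - 480 = -439 min
-439 = -1·1440 + 1001; 1001 = 16·60 + 41 → 16:41, 2023-11-22 - 1 day = 2023-11-21
→ 2023-11-21 16:41 MMH

2023-11-21 16:41 MMH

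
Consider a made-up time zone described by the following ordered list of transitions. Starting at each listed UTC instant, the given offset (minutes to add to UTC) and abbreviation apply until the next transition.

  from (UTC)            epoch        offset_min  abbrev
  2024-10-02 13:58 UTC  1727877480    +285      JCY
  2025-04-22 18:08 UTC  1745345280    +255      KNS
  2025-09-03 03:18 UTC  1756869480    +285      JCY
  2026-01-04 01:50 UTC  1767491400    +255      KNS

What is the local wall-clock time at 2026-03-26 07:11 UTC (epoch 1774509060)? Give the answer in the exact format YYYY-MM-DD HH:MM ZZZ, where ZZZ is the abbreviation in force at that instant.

2026-03-26 11:26 KNS

Query: 2026-03-26 07:11 UTC
Rule 4/4 (KNS, +04:15): 2026-01-04 01:50 UTC ≤ query < +∞
7·60 + 11 + 255 = 686 min
686 = 0·1440 + 686; 686 = 11·60 + 26 → 11:26, same day
→ 2026-03-26 11:26 KNS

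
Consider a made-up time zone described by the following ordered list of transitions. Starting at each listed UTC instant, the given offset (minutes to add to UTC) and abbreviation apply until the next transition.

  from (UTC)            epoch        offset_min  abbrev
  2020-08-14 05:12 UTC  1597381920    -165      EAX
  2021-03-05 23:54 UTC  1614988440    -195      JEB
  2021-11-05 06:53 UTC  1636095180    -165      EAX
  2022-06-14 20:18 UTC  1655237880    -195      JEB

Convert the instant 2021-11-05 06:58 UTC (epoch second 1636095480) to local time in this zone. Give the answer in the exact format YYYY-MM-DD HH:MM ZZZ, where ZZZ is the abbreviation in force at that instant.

Query: 2021-11-05 06:58 UTC
Rule 3/4 (EAX, -02:45): 2021-11-05 06:53 UTC ≤ query < 2022-06-14 20:18 UTC
6·60 + 58 - 165 = 253 min
253 = 0·1440 + 253; 253 = 4·60 + 13 → 04:13, same day
→ 2021-11-05 04:13 EAX

2021-11-05 04:13 EAX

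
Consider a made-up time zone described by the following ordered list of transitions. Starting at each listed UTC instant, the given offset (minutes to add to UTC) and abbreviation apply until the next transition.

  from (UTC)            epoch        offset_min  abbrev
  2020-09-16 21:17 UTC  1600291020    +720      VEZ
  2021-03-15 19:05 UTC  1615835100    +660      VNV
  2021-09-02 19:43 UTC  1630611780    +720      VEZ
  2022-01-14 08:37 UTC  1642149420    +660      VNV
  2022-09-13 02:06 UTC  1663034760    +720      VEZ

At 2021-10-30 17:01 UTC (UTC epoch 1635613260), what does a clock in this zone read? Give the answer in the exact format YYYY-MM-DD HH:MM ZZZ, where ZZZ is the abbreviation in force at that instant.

Query: 2021-10-30 17:01 UTC
Rule 3/5 (VEZ, +12:00): 2021-09-02 19:43 UTC ≤ query < 2022-01-14 08:37 UTC
17·60 + 1 + 720 = 1741 min
1741 = 1·1440 + 301; 301 = 5·60 + 1 → 05:01, 2021-10-30 + 1 day = 2021-10-31
→ 2021-10-31 05:01 VEZ

2021-10-31 05:01 VEZ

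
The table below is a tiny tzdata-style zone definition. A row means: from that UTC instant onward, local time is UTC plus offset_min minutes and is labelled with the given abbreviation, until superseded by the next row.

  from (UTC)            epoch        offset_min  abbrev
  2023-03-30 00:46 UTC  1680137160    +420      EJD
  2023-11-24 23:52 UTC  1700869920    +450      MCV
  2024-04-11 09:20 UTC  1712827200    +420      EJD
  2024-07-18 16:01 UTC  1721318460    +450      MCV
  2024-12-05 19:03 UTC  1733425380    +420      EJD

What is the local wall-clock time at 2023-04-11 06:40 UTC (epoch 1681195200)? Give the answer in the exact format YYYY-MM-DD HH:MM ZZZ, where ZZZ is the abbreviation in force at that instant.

2023-04-11 13:40 EJD

Query: 2023-04-11 06:40 UTC
Rule 1/5 (EJD, +07:00): 2023-03-30 00:46 UTC ≤ query < 2023-11-24 23:52 UTC
6·60 + 40 + 420 = 820 min
820 = 0·1440 + 820; 820 = 13·60 + 40 → 13:40, same day
→ 2023-04-11 13:40 EJD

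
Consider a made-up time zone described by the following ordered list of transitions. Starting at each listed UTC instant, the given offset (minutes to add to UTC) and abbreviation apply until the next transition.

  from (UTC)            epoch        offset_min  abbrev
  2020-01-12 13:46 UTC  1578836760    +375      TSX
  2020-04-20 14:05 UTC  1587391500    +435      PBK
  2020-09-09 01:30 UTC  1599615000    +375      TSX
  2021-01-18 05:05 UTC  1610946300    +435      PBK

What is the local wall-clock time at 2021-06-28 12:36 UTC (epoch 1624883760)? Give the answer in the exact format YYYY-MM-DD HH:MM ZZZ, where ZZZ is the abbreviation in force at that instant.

Query: 2021-06-28 12:36 UTC
Rule 4/4 (PBK, +07:15): 2021-01-18 05:05 UTC ≤ query < +∞
12·60 + 36 + 435 = 1191 min
1191 = 0·1440 + 1191; 1191 = 19·60 + 51 → 19:51, same day
→ 2021-06-28 19:51 PBK

2021-06-28 19:51 PBK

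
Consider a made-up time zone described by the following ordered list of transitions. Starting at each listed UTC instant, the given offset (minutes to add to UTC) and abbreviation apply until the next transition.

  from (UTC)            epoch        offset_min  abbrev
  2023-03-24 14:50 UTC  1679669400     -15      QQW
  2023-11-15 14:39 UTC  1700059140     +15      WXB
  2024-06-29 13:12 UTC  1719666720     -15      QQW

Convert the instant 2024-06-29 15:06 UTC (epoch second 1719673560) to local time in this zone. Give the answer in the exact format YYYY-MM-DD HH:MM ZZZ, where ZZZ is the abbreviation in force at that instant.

Query: 2024-06-29 15:06 UTC
Rule 3/3 (QQW, -00:15): 2024-06-29 13:12 UTC ≤ query < +∞
15·60 + 6 - 15 = 891 min
891 = 0·1440 + 891; 891 = 14·60 + 51 → 14:51, same day
→ 2024-06-29 14:51 QQW

2024-06-29 14:51 QQW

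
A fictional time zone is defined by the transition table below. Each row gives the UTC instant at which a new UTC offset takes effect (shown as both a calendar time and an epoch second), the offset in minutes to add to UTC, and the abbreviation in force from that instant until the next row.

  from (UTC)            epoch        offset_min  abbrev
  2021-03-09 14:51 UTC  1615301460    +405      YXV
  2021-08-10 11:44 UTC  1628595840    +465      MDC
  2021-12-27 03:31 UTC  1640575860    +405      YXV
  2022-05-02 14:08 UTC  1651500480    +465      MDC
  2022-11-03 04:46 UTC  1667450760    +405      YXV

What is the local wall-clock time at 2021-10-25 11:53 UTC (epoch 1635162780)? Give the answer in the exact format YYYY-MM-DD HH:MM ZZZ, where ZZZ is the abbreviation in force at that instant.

2021-10-25 19:38 MDC

Query: 2021-10-25 11:53 UTC
Rule 2/5 (MDC, +07:45): 2021-08-10 11:44 UTC ≤ query < 2021-12-27 03:31 UTC
11·60 + 53 + 465 = 1178 min
1178 = 0·1440 + 1178; 1178 = 19·60 + 38 → 19:38, same day
→ 2021-10-25 19:38 MDC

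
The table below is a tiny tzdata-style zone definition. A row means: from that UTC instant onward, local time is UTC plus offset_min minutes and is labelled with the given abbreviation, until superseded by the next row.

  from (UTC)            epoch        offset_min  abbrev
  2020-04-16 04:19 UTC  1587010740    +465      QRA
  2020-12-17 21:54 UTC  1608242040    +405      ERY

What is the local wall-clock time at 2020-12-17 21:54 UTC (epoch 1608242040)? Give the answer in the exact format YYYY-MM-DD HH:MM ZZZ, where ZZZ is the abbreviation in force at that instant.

Query: 2020-12-17 21:54 UTC
Rule 2/2 (ERY, +06:45): 2020-12-17 21:54 UTC ≤ query < +∞
21·60 + 54 + 405 = 1719 min
1719 = 1·1440 + 279; 279 = 4·60 + 39 → 04:39, 2020-12-17 + 1 day = 2020-12-18
→ 2020-12-18 04:39 ERY

2020-12-18 04:39 ERY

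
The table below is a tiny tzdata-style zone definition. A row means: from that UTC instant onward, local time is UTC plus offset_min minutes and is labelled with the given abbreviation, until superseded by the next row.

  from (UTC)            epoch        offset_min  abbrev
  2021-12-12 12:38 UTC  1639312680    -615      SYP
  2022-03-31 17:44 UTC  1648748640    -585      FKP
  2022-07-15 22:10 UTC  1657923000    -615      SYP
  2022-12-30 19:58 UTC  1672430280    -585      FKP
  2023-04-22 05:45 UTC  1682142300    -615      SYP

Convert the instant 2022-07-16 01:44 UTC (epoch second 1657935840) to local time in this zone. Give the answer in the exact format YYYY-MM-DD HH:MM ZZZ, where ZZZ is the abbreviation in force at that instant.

2022-07-15 15:29 SYP

Query: 2022-07-16 01:44 UTC
Rule 3/5 (SYP, -10:15): 2022-07-15 22:10 UTC ≤ query < 2022-12-30 19:58 UTC
1·60 + 44 - 615 = -511 min
-511 = -1·1440 + 929; 929 = 15·60 + 29 → 15:29, 2022-07-16 - 1 day = 2022-07-15
→ 2022-07-15 15:29 SYP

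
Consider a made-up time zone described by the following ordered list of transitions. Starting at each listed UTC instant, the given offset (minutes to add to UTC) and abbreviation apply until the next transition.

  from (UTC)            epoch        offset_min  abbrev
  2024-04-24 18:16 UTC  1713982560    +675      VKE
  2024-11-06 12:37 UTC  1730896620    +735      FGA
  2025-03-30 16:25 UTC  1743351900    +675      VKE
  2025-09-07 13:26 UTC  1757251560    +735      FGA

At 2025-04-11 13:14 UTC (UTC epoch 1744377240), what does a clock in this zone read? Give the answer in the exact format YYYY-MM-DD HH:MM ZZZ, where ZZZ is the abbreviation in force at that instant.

2025-04-12 00:29 VKE

Query: 2025-04-11 13:14 UTC
Rule 3/4 (VKE, +11:15): 2025-03-30 16:25 UTC ≤ query < 2025-09-07 13:26 UTC
13·60 + 14 + 675 = 1469 min
1469 = 1·1440 + 29; 29 = 0·60 + 29 → 00:29, 2025-04-11 + 1 day = 2025-04-12
→ 2025-04-12 00:29 VKE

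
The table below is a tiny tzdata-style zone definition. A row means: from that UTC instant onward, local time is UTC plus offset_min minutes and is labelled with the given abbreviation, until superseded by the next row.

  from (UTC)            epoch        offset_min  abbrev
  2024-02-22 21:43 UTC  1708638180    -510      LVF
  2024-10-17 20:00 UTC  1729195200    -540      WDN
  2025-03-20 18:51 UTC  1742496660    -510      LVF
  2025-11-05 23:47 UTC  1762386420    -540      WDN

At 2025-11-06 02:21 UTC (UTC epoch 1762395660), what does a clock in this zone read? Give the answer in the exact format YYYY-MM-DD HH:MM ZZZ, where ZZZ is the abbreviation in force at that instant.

Query: 2025-11-06 02:21 UTC
Rule 4/4 (WDN, -09:00): 2025-11-05 23:47 UTC ≤ query < +∞
2·60 + 21 - 540 = -399 min
-399 = -1·1440 + 1041; 1041 = 17·60 + 21 → 17:21, 2025-11-06 - 1 day = 2025-11-05
→ 2025-11-05 17:21 WDN

2025-11-05 17:21 WDN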